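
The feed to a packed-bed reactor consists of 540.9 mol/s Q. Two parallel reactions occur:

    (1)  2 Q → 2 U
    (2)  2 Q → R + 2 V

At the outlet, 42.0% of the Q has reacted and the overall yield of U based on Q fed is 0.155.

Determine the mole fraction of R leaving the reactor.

0.117

Yield of U: 2ξ₁ / 540.9 = 0.155 → ξ₁ = 41.92 mol/s.
Conversion of Q: 2ξ₁ + 2ξ₂ = 0.42 × 540.9 = 227.2 → ξ₂ = 71.67 mol/s.
Outlet amounts (n = n₀ + Σ ν·ξ):
  Q: 540.9 − 2(41.92) − 2(71.67) = 313.7
  U: 0 + 2(41.92) = 83.84
  R: 0 + 1(71.67) = 71.67
  V: 0 + 2(71.67) = 143.3
Total out = 612.6 mol/s; y_R = 71.67 / 612.6 = 0.117.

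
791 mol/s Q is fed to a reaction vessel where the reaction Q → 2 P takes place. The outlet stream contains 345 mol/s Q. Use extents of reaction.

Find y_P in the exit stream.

0.721

For Q: n = n₀ − 1ξ → 345 = 791 − 1ξ, giving ξ = 446 mol/s.
Outlet amounts (n = n₀ + ν ξ):
  Q: 791 − 1(446) = 345
  P: 0 + 2(446) = 892
Total out = 1237 mol/s; y_P = 892 / 1237 = 0.7211.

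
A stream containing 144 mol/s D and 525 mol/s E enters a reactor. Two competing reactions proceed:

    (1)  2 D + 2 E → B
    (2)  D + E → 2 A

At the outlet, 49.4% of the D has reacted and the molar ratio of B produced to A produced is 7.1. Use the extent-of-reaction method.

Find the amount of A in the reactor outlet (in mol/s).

4.84 mol/s

Conversion of D: D consumed = 0.494 × 144 = 71.14 mol/s = 2ξ₁ + 1ξ₂.
Selectivity: 1ξ₁ / (2ξ₂) = 7.1 → ξ₁ = 14.2 ξ₂.
Substitute: (2·14.2 + 1) ξ₂ = 71.14 → ξ₂ = 2.42 mol/s, ξ₁ = 34.36 mol/s.
Outlet amounts (n = n₀ + Σ ν·ξ):
  D: 144 − 2(34.36) − 1(2.42) = 72.86
  E: 525 − 2(34.36) − 1(2.42) = 453.9
  B: 0 + 1(34.36) = 34.36
  A: 0 + 2(2.42) = 4.839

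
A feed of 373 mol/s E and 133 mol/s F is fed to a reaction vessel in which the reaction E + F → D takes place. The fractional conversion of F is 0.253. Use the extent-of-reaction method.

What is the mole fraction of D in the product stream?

F reacted = 0.253 × 133 = 33.65 mol/s; ν_F = −1, so ξ = 33.65/1 = 33.65 mol/s.
Outlet amounts (n = n₀ + ν ξ):
  E: 373 − 1(33.65) = 339.4
  F: 133 − 1(33.65) = 99.35
  D: 0 + 1(33.65) = 33.65
Total out = 472.4 mol/s; y_D = 33.65 / 472.4 = 0.07124.

0.0712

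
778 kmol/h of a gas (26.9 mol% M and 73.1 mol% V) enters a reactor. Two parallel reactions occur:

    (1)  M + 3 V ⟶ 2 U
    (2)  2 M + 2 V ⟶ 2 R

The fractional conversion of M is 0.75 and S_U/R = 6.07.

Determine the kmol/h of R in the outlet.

38.9 kmol/h

Conversion of M: M consumed = 0.75 × 209.3 = 157 kmol/h = 1ξ₁ + 2ξ₂.
Selectivity: 2ξ₁ / (2ξ₂) = 6.07 → ξ₁ = 6.07 ξ₂.
Substitute: (1·6.07 + 2) ξ₂ = 157 → ξ₂ = 19.45 kmol/h, ξ₁ = 118.1 kmol/h.
Outlet amounts (n = n₀ + Σ ν·ξ):
  M: 209.3 − 1(118.1) − 2(19.45) = 52.32
  V: 568.7 − 3(118.1) − 2(19.45) = 175.6
  U: 0 + 2(118.1) = 236.1
  R: 0 + 2(19.45) = 38.9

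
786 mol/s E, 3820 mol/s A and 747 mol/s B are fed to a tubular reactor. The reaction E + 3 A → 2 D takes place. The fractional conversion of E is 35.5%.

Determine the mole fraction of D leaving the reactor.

0.116

E reacted = 0.355 × 786 = 279 mol/s; ν_E = −1, so ξ = 279/1 = 279 mol/s.
Outlet amounts (n = n₀ + ν ξ):
  E: 786 − 1(279) = 507
  A: 3820 − 3(279) = 2983
  D: 0 + 2(279) = 558.1
  B: 747 (inert)
Total out = 4795 mol/s; y_D = 558.1 / 4795 = 0.1164.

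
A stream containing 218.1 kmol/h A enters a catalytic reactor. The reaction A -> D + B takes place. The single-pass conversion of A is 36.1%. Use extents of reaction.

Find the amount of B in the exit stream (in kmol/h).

78.7 kmol/h

A reacted = 0.361 × 218.1 = 78.73 kmol/h; ν_A = −1, so ξ = 78.73/1 = 78.73 kmol/h.
Outlet amounts (n = n₀ + ν ξ):
  A: 218.1 − 1(78.73) = 139.4
  D: 0 + 1(78.73) = 78.73
  B: 0 + 1(78.73) = 78.73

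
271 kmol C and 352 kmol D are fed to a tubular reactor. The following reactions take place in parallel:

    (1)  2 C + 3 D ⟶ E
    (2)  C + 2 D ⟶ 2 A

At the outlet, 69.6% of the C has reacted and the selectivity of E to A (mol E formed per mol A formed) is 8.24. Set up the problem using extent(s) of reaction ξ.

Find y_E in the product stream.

0.364

Conversion of C: C consumed = 0.696 × 271 = 188.6 kmol = 2ξ₁ + 1ξ₂.
Selectivity: 1ξ₁ / (2ξ₂) = 8.24 → ξ₁ = 16.48 ξ₂.
Substitute: (2·16.48 + 1) ξ₂ = 188.6 → ξ₂ = 5.554 kmol, ξ₁ = 91.53 kmol.
Outlet amounts (n = n₀ + Σ ν·ξ):
  C: 271 − 2(91.53) − 1(5.554) = 82.38
  D: 352 − 3(91.53) − 2(5.554) = 66.3
  E: 0 + 1(91.53) = 91.53
  A: 0 + 2(5.554) = 11.11
Total out = 251.3 kmol; y_E = 91.53 / 251.3 = 0.3642.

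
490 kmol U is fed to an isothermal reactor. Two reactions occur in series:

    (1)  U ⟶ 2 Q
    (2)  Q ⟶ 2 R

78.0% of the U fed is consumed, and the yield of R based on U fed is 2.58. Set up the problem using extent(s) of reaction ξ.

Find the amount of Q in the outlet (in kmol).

Conversion of U: U consumed = 1ξ₁ = 0.78 × 490 → ξ₁ = 382.2 kmol.
Yield of R: 2ξ₂ / 490 = 2.58 → ξ₂ = 632.1 kmol.
Outlet amounts (n = n₀ + Σ ν·ξ):
  U: 490 − 1(382.2) = 107.8
  Q: 0 + 2(382.2) − 1(632.1) = 132.3
  R: 0 + 2(632.1) = 1264

132 kmol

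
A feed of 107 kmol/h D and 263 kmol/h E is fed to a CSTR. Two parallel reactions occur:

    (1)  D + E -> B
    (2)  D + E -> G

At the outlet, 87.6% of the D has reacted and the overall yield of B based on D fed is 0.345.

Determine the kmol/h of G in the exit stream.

Yield of B: 1ξ₁ / 107 = 0.345 → ξ₁ = 36.91 kmol/h.
Conversion of D: 1ξ₁ + 1ξ₂ = 0.876 × 107 = 93.73 → ξ₂ = 56.82 kmol/h.
Outlet amounts (n = n₀ + Σ ν·ξ):
  D: 107 − 1(36.91) − 1(56.82) = 13.27
  E: 263 − 1(36.91) − 1(56.82) = 169.3
  B: 0 + 1(36.91) = 36.91
  G: 0 + 1(56.82) = 56.82

56.8 kmol/h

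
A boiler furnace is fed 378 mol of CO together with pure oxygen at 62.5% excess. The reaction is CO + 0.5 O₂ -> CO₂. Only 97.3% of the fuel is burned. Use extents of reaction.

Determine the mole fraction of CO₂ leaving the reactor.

Stoichiometric O₂ = 0.5 × 378 = 189 mol; O₂ fed = 189 × 1.625 = 307.1 mol.
Fuel reacted = 0.973 × 378 → ξ = 367.8 mol.
Outlet (n = n₀ + ν ξ):
  CO: 378 − 1(367.8) = 10.21
  O₂: 307.1 − 0.5(367.8) = 123.2
  CO₂: 0 + 1(367.8) = 367.8
Total out = 501.2 mol; y_CO₂ = 367.8 / 501.2 = 0.7338.

0.734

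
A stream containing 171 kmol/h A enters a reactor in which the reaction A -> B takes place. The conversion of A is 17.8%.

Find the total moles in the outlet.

171 kmol/h

A reacted = 0.178 × 171 = 30.44 kmol/h; ν_A = −1, so ξ = 30.44/1 = 30.44 kmol/h.
Outlet amounts (n = n₀ + ν ξ):
  A: 171 − 1(30.44) = 140.6
  B: 0 + 1(30.44) = 30.44
Total out = 140.6 + 30.44 = 171 kmol/h.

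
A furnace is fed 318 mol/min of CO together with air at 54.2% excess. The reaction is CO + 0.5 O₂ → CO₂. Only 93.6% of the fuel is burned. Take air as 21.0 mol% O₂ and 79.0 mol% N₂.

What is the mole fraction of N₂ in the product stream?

Stoichiometric O₂ = 0.5 × 318 = 159 mol/min; O₂ fed = 159 × 1.542 = 245.2 mol/min.
N₂ fed = 245.2 × 79/21 = 922.3 mol/min.
Fuel reacted = 0.936 × 318 → ξ = 297.6 mol/min.
Outlet (n = n₀ + ν ξ):
  CO: 318 − 1(297.6) = 20.35
  O₂: 245.2 − 0.5(297.6) = 96.35
  N₂: 922.3 (inert)
  CO₂: 0 + 1(297.6) = 297.6
Total out = 1337 mol/min; y_N₂ = 922.3 / 1337 = 0.69.

0.69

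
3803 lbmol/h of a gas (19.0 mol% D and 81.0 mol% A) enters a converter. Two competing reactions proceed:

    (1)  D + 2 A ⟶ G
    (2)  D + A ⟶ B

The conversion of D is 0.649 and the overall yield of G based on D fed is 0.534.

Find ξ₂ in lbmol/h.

ξ₂ = 83.1 lbmol/h

Yield of G: 1ξ₁ / 722.6 = 0.534 → ξ₁ = 385.9 lbmol/h.
Conversion of D: 1ξ₁ + 1ξ₂ = 0.649 × 722.6 = 468.9 → ξ₂ = 83.1 lbmol/h.
Outlet amounts (n = n₀ + Σ ν·ξ):
  D: 722.6 − 1(385.9) − 1(83.1) = 253.6
  A: 3080 − 2(385.9) − 1(83.1) = 2226
  G: 0 + 1(385.9) = 385.9
  B: 0 + 1(83.1) = 83.1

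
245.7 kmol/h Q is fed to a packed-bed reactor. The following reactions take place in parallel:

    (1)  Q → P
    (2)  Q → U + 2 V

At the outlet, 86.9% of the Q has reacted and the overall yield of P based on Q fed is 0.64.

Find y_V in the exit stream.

Yield of P: 1ξ₁ / 245.7 = 0.64 → ξ₁ = 157.2 kmol/h.
Conversion of Q: 1ξ₁ + 1ξ₂ = 0.869 × 245.7 = 213.5 → ξ₂ = 56.27 kmol/h.
Outlet amounts (n = n₀ + Σ ν·ξ):
  Q: 245.7 − 1(157.2) − 1(56.27) = 32.19
  P: 0 + 1(157.2) = 157.2
  U: 0 + 1(56.27) = 56.27
  V: 0 + 2(56.27) = 112.5
Total out = 358.2 kmol/h; y_V = 112.5 / 358.2 = 0.3141.

0.314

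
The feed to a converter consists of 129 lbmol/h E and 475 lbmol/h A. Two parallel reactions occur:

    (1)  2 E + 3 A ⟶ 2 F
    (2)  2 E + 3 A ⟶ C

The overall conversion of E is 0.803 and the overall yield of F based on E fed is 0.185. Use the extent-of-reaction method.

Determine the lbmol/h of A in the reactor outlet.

Yield of F: 2ξ₁ / 129 = 0.185 → ξ₁ = 11.93 lbmol/h.
Conversion of E: 2ξ₁ + 2ξ₂ = 0.803 × 129 = 103.6 → ξ₂ = 39.86 lbmol/h.
Outlet amounts (n = n₀ + Σ ν·ξ):
  E: 129 − 2(11.93) − 2(39.86) = 25.41
  A: 475 − 3(11.93) − 3(39.86) = 319.6
  F: 0 + 2(11.93) = 23.86
  C: 0 + 1(39.86) = 39.86

320 lbmol/h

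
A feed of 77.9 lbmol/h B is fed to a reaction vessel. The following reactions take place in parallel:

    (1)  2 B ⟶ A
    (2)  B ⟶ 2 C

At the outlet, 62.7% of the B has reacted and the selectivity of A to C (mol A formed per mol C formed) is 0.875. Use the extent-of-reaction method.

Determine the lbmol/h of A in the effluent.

19 lbmol/h

Conversion of B: B consumed = 0.627 × 77.9 = 48.84 lbmol/h = 2ξ₁ + 1ξ₂.
Selectivity: 1ξ₁ / (2ξ₂) = 0.875 → ξ₁ = 1.75 ξ₂.
Substitute: (2·1.75 + 1) ξ₂ = 48.84 → ξ₂ = 10.85 lbmol/h, ξ₁ = 18.99 lbmol/h.
Outlet amounts (n = n₀ + Σ ν·ξ):
  B: 77.9 − 2(18.99) − 1(10.85) = 29.06
  A: 0 + 1(18.99) = 18.99
  C: 0 + 2(10.85) = 21.71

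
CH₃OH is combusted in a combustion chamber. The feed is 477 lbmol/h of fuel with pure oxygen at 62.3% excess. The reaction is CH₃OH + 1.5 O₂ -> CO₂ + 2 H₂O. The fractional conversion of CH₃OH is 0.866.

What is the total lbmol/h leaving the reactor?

Stoichiometric O₂ = 1.5 × 477 = 715.5 lbmol/h; O₂ fed = 715.5 × 1.623 = 1161 lbmol/h.
Fuel reacted = 0.866 × 477 → ξ = 413.1 lbmol/h.
Outlet (n = n₀ + ν ξ):
  CH₃OH: 477 − 1(413.1) = 63.92
  O₂: 1161 − 1.5(413.1) = 541.6
  CO₂: 0 + 1(413.1) = 413.1
  H₂O: 0 + 2(413.1) = 826.2
Total out = 63.92 + 541.6 + 413.1 + 826.2 = 1845 lbmol/h.

1840 lbmol/h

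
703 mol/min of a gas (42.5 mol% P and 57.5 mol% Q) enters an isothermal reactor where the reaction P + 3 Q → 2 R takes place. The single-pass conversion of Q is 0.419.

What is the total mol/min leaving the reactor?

Q reacted = 0.419 × 404.2 = 169.4 mol/min; ν_Q = −3, so ξ = 169.4/3 = 56.46 mol/min.
Outlet amounts (n = n₀ + ν ξ):
  P: 298.8 − 1(56.46) = 242.3
  Q: 404.2 − 3(56.46) = 234.9
  R: 0 + 2(56.46) = 112.9
Total out = 242.3 + 234.9 + 112.9 = 590.1 mol/min.

590 mol/min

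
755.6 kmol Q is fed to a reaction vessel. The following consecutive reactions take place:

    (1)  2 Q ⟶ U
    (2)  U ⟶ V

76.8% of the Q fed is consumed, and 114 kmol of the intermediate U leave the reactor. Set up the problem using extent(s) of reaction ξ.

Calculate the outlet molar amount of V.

176 kmol

Conversion of Q: Q consumed = 2ξ₁ = 0.768 × 755.6 → ξ₁ = 290.2 kmol.
U balance: n_U = 0 + 1ξ₁ − 1ξ₂ = 114 → ξ₂ = (1·290.2 − 114)/1 = 176.2 kmol.
Outlet amounts (n = n₀ + Σ ν·ξ):
  Q: 755.6 − 2(290.2) = 175.3
  U: 0 + 1(290.2) − 1(176.2) = 114
  V: 0 + 1(176.2) = 176.2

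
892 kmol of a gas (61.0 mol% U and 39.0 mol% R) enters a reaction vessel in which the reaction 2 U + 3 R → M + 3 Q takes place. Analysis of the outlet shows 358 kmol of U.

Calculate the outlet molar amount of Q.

279 kmol

For U: n = n₀ − 2ξ → 358 = 544.1 − 2ξ, giving ξ = 93.06 kmol.
Outlet amounts (n = n₀ + ν ξ):
  U: 544.1 − 2(93.06) = 358
  R: 347.9 − 3(93.06) = 68.7
  M: 0 + 1(93.06) = 93.06
  Q: 0 + 3(93.06) = 279.2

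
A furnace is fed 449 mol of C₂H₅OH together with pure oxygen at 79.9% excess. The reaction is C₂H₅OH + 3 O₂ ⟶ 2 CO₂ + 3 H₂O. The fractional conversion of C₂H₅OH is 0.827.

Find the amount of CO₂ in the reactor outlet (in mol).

743 mol

Stoichiometric O₂ = 3 × 449 = 1347 mol; O₂ fed = 1347 × 1.799 = 2423 mol.
Fuel reacted = 0.827 × 449 → ξ = 371.3 mol.
Outlet (n = n₀ + ν ξ):
  C₂H₅OH: 449 − 1(371.3) = 77.68
  O₂: 2423 − 3(371.3) = 1309
  CO₂: 0 + 2(371.3) = 742.6
  H₂O: 0 + 3(371.3) = 1114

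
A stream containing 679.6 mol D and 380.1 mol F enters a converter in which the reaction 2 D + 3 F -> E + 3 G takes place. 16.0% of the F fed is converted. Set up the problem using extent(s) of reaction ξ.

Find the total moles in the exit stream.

F reacted = 0.16 × 380.1 = 60.82 mol; ν_F = −3, so ξ = 60.82/3 = 20.27 mol.
Outlet amounts (n = n₀ + ν ξ):
  D: 679.6 − 2(20.27) = 639.1
  F: 380.1 − 3(20.27) = 319.3
  E: 0 + 1(20.27) = 20.27
  G: 0 + 3(20.27) = 60.82
Total out = 639.1 + 319.3 + 20.27 + 60.82 = 1039 mol.

1040 mol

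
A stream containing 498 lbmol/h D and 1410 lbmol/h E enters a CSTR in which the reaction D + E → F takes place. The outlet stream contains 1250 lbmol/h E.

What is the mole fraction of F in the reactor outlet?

For E: n = n₀ − 1ξ → 1250 = 1410 − 1ξ, giving ξ = 160 lbmol/h.
Outlet amounts (n = n₀ + ν ξ):
  D: 498 − 1(160) = 338
  E: 1410 − 1(160) = 1250
  F: 0 + 1(160) = 160
Total out = 1748 lbmol/h; y_F = 160 / 1748 = 0.09153.

0.0915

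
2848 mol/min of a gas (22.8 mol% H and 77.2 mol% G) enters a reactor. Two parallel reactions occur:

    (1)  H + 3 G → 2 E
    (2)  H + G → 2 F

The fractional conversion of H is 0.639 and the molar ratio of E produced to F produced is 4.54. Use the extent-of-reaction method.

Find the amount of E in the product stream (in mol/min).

Conversion of H: H consumed = 0.639 × 649.3 = 414.9 mol/min = 1ξ₁ + 1ξ₂.
Selectivity: 2ξ₁ / (2ξ₂) = 4.54 → ξ₁ = 4.54 ξ₂.
Substitute: (1·4.54 + 1) ξ₂ = 414.9 → ξ₂ = 74.9 mol/min, ξ₁ = 340 mol/min.
Outlet amounts (n = n₀ + Σ ν·ξ):
  H: 649.3 − 1(340) − 1(74.9) = 234.4
  G: 2199 − 3(340) − 1(74.9) = 1104
  E: 0 + 2(340) = 680.1
  F: 0 + 2(74.9) = 149.8

680 mol/min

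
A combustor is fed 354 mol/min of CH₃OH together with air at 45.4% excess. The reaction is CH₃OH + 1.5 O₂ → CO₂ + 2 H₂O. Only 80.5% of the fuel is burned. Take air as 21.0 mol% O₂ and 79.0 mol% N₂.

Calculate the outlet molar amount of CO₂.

285 mol/min

Stoichiometric O₂ = 1.5 × 354 = 531 mol/min; O₂ fed = 531 × 1.454 = 772.1 mol/min.
N₂ fed = 772.1 × 79/21 = 2904 mol/min.
Fuel reacted = 0.805 × 354 → ξ = 285 mol/min.
Outlet (n = n₀ + ν ξ):
  CH₃OH: 354 − 1(285) = 69.03
  O₂: 772.1 − 1.5(285) = 344.6
  N₂: 2904 (inert)
  CO₂: 0 + 1(285) = 285
  H₂O: 0 + 2(285) = 569.9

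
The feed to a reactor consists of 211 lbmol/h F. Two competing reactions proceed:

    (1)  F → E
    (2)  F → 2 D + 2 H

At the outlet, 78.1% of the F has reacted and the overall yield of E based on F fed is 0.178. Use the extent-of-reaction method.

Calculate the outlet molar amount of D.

254 lbmol/h

Yield of E: 1ξ₁ / 211 = 0.178 → ξ₁ = 37.56 lbmol/h.
Conversion of F: 1ξ₁ + 1ξ₂ = 0.781 × 211 = 164.8 → ξ₂ = 127.2 lbmol/h.
Outlet amounts (n = n₀ + Σ ν·ξ):
  F: 211 − 1(37.56) − 1(127.2) = 46.21
  E: 0 + 1(37.56) = 37.56
  D: 0 + 2(127.2) = 254.5
  H: 0 + 2(127.2) = 254.5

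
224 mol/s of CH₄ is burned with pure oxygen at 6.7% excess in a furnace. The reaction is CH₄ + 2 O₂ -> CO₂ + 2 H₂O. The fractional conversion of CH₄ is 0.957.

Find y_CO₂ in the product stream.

Stoichiometric O₂ = 2 × 224 = 448 mol/s; O₂ fed = 448 × 1.067 = 478 mol/s.
Fuel reacted = 0.957 × 224 → ξ = 214.4 mol/s.
Outlet (n = n₀ + ν ξ):
  CH₄: 224 − 1(214.4) = 9.632
  O₂: 478 − 2(214.4) = 49.28
  CO₂: 0 + 1(214.4) = 214.4
  H₂O: 0 + 2(214.4) = 428.7
Total out = 702 mol/s; y_CO₂ = 214.4 / 702 = 0.3054.

0.305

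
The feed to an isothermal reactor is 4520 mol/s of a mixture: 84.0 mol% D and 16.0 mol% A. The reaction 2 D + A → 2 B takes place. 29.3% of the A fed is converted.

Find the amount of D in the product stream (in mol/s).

3370 mol/s

A reacted = 0.293 × 723.2 = 211.9 mol/s; ν_A = −1, so ξ = 211.9/1 = 211.9 mol/s.
Outlet amounts (n = n₀ + ν ξ):
  D: 3797 − 2(211.9) = 3373
  A: 723.2 − 1(211.9) = 511.3
  B: 0 + 2(211.9) = 423.8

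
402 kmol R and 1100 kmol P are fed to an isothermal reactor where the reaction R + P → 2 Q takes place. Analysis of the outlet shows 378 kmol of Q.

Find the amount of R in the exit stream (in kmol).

For Q: n = n₀ + 2ξ → 378 = 0 + 2ξ, giving ξ = 189 kmol.
Outlet amounts (n = n₀ + ν ξ):
  R: 402 − 1(189) = 213
  P: 1100 − 1(189) = 911
  Q: 0 + 2(189) = 378

213 kmol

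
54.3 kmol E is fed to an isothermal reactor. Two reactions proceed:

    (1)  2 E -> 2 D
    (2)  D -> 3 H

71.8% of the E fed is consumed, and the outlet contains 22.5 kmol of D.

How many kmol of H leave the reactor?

Conversion of E: E consumed = 2ξ₁ = 0.718 × 54.3 → ξ₁ = 19.49 kmol.
D balance: n_D = 0 + 2ξ₁ − 1ξ₂ = 22.5 → ξ₂ = (2·19.49 − 22.5)/1 = 16.49 kmol.
Outlet amounts (n = n₀ + Σ ν·ξ):
  E: 54.3 − 2(19.49) = 15.31
  D: 0 + 2(19.49) − 1(16.49) = 22.5
  H: 0 + 3(16.49) = 49.46

49.5 kmol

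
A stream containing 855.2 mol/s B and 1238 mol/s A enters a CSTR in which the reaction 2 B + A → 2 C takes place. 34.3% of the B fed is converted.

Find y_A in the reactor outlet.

B reacted = 0.343 × 855.2 = 293.3 mol/s; ν_B = −2, so ξ = 293.3/2 = 146.7 mol/s.
Outlet amounts (n = n₀ + ν ξ):
  B: 855.2 − 2(146.7) = 561.9
  A: 1238 − 1(146.7) = 1091
  C: 0 + 2(146.7) = 293.3
Total out = 1947 mol/s; y_A = 1091 / 1947 = 0.5607.

0.561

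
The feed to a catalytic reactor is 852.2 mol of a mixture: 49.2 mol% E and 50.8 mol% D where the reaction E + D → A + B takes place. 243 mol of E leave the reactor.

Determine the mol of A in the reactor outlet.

176 mol

For E: n = n₀ − 1ξ → 243 = 419.3 − 1ξ, giving ξ = 176.3 mol.
Outlet amounts (n = n₀ + ν ξ):
  E: 419.3 − 1(176.3) = 243
  D: 432.9 − 1(176.3) = 256.6
  A: 0 + 1(176.3) = 176.3
  B: 0 + 1(176.3) = 176.3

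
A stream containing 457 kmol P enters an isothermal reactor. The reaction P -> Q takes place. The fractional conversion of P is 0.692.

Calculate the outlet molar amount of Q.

P reacted = 0.692 × 457 = 316.2 kmol; ν_P = −1, so ξ = 316.2/1 = 316.2 kmol.
Outlet amounts (n = n₀ + ν ξ):
  P: 457 − 1(316.2) = 140.8
  Q: 0 + 1(316.2) = 316.2

316 kmol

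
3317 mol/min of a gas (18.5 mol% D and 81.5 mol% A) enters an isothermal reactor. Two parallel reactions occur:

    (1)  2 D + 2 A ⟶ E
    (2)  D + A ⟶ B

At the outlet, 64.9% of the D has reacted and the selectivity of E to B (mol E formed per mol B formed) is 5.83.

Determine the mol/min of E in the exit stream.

183 mol/min

Conversion of D: D consumed = 0.649 × 613.6 = 398.3 mol/min = 2ξ₁ + 1ξ₂.
Selectivity: 1ξ₁ / (1ξ₂) = 5.83 → ξ₁ = 5.83 ξ₂.
Substitute: (2·5.83 + 1) ξ₂ = 398.3 → ξ₂ = 31.46 mol/min, ξ₁ = 183.4 mol/min.
Outlet amounts (n = n₀ + Σ ν·ξ):
  D: 613.6 − 2(183.4) − 1(31.46) = 215.4
  A: 2703 − 2(183.4) − 1(31.46) = 2305
  E: 0 + 1(183.4) = 183.4
  B: 0 + 1(31.46) = 31.46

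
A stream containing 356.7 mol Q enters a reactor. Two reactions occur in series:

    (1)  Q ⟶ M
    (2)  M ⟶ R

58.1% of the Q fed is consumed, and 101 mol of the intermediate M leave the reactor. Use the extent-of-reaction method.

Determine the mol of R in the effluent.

106 mol

Conversion of Q: Q consumed = 1ξ₁ = 0.581 × 356.7 → ξ₁ = 207.2 mol.
M balance: n_M = 0 + 1ξ₁ − 1ξ₂ = 101 → ξ₂ = (1·207.2 − 101)/1 = 106.2 mol.
Outlet amounts (n = n₀ + Σ ν·ξ):
  Q: 356.7 − 1(207.2) = 149.5
  M: 0 + 1(207.2) − 1(106.2) = 101
  R: 0 + 1(106.2) = 106.2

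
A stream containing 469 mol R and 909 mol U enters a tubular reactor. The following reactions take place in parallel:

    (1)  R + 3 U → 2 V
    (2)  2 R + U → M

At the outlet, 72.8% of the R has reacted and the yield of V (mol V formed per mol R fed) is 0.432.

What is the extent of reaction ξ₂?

ξ₂ = 120 mol

Yield of V: 2ξ₁ / 469 = 0.432 → ξ₁ = 101.3 mol.
Conversion of R: 1ξ₁ + 2ξ₂ = 0.728 × 469 = 341.4 → ξ₂ = 120.1 mol.
Outlet amounts (n = n₀ + Σ ν·ξ):
  R: 469 − 1(101.3) − 2(120.1) = 127.6
  U: 909 − 3(101.3) − 1(120.1) = 485
  V: 0 + 2(101.3) = 202.6
  M: 0 + 1(120.1) = 120.1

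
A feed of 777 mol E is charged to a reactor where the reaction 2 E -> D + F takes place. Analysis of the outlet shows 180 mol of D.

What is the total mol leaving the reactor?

For D: n = n₀ + 1ξ → 180 = 0 + 1ξ, giving ξ = 180 mol.
Outlet amounts (n = n₀ + ν ξ):
  E: 777 − 2(180) = 417
  D: 0 + 1(180) = 180
  F: 0 + 1(180) = 180
Total out = 417 + 180 + 180 = 777 mol.

777 mol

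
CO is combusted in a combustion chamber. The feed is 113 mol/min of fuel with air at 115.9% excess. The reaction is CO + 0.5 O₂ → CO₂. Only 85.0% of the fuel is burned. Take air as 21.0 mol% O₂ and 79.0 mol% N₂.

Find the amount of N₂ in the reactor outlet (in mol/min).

459 mol/min

Stoichiometric O₂ = 0.5 × 113 = 56.5 mol/min; O₂ fed = 56.5 × 2.159 = 122 mol/min.
N₂ fed = 122 × 79/21 = 458.9 mol/min.
Fuel reacted = 0.85 × 113 → ξ = 96.05 mol/min.
Outlet (n = n₀ + ν ξ):
  CO: 113 − 1(96.05) = 16.95
  O₂: 122 − 0.5(96.05) = 73.96
  N₂: 458.9 (inert)
  CO₂: 0 + 1(96.05) = 96.05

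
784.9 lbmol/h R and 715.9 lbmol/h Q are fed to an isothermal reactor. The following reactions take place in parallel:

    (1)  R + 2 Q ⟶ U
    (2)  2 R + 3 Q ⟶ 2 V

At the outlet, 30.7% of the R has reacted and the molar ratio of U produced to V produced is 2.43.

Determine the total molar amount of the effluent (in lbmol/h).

Conversion of R: R consumed = 0.307 × 784.9 = 241 lbmol/h = 1ξ₁ + 2ξ₂.
Selectivity: 1ξ₁ / (2ξ₂) = 2.43 → ξ₁ = 4.86 ξ₂.
Substitute: (1·4.86 + 2) ξ₂ = 241 → ξ₂ = 35.13 lbmol/h, ξ₁ = 170.7 lbmol/h.
Outlet amounts (n = n₀ + Σ ν·ξ):
  R: 784.9 − 1(170.7) − 2(35.13) = 543.9
  Q: 715.9 − 2(170.7) − 3(35.13) = 269.1
  U: 0 + 1(170.7) = 170.7
  V: 0 + 2(35.13) = 70.25
Total out = 543.9 + 269.1 + 170.7 + 70.25 = 1054 lbmol/h.

1050 lbmol/h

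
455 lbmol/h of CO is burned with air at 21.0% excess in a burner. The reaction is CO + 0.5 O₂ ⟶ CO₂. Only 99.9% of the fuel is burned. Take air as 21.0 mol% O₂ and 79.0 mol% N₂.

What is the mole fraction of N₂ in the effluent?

0.673

Stoichiometric O₂ = 0.5 × 455 = 227.5 lbmol/h; O₂ fed = 227.5 × 1.210 = 275.3 lbmol/h.
N₂ fed = 275.3 × 79/21 = 1036 lbmol/h.
Fuel reacted = 0.999 × 455 → ξ = 454.5 lbmol/h.
Outlet (n = n₀ + ν ξ):
  CO: 455 − 1(454.5) = 0.455
  O₂: 275.3 − 0.5(454.5) = 48
  N₂: 1036 (inert)
  CO₂: 0 + 1(454.5) = 454.5
Total out = 1539 lbmol/h; y_N₂ = 1036 / 1539 = 0.6731.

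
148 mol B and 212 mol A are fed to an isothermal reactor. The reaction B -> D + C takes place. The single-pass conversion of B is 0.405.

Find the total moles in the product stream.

420 mol

B reacted = 0.405 × 148 = 59.94 mol; ν_B = −1, so ξ = 59.94/1 = 59.94 mol.
Outlet amounts (n = n₀ + ν ξ):
  B: 148 − 1(59.94) = 88.06
  D: 0 + 1(59.94) = 59.94
  C: 0 + 1(59.94) = 59.94
  A: 212 (inert)
Total out = 88.06 + 59.94 + 59.94 + 212 = 419.9 mol.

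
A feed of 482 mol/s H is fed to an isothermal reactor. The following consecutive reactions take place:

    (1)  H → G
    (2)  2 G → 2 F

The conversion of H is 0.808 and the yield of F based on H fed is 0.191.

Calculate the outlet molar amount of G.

297 mol/s

Conversion of H: H consumed = 1ξ₁ = 0.808 × 482 → ξ₁ = 389.5 mol/s.
Yield of F: 2ξ₂ / 482 = 0.191 → ξ₂ = 46.03 mol/s.
Outlet amounts (n = n₀ + Σ ν·ξ):
  H: 482 − 1(389.5) = 92.54
  G: 0 + 1(389.5) − 2(46.03) = 297.4
  F: 0 + 2(46.03) = 92.06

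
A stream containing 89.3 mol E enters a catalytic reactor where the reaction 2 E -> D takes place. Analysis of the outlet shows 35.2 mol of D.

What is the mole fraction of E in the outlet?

For D: n = n₀ + 1ξ → 35.2 = 0 + 1ξ, giving ξ = 35.2 mol.
Outlet amounts (n = n₀ + ν ξ):
  E: 89.3 − 2(35.2) = 18.9
  D: 0 + 1(35.2) = 35.2
Total out = 54.1 mol; y_E = 18.9 / 54.1 = 0.3494.

0.349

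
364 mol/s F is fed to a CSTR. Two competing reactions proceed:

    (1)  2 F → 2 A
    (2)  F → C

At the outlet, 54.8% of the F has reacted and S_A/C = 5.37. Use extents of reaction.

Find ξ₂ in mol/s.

Conversion of F: F consumed = 0.548 × 364 = 199.5 mol/s = 2ξ₁ + 1ξ₂.
Selectivity: 2ξ₁ / (1ξ₂) = 5.37 → ξ₁ = 2.685 ξ₂.
Substitute: (2·2.685 + 1) ξ₂ = 199.5 → ξ₂ = 31.31 mol/s, ξ₁ = 84.08 mol/s.
Outlet amounts (n = n₀ + Σ ν·ξ):
  F: 364 − 2(84.08) − 1(31.31) = 164.5
  A: 0 + 2(84.08) = 168.2
  C: 0 + 1(31.31) = 31.31

ξ₂ = 31.3 mol/s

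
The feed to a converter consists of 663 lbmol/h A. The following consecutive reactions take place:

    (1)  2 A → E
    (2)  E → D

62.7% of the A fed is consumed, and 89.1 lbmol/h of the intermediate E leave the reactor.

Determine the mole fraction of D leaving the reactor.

0.261

Conversion of A: A consumed = 2ξ₁ = 0.627 × 663 → ξ₁ = 207.9 lbmol/h.
E balance: n_E = 0 + 1ξ₁ − 1ξ₂ = 89.1 → ξ₂ = (1·207.9 − 89.1)/1 = 118.8 lbmol/h.
Outlet amounts (n = n₀ + Σ ν·ξ):
  A: 663 − 2(207.9) = 247.3
  E: 0 + 1(207.9) − 1(118.8) = 89.1
  D: 0 + 1(118.8) = 118.8
Total out = 455.1 lbmol/h; y_D = 118.8 / 455.1 = 0.2609.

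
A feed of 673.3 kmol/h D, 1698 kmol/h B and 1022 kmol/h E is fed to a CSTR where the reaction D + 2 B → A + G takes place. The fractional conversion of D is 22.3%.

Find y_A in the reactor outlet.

0.0463

D reacted = 0.223 × 673.3 = 150.1 kmol/h; ν_D = −1, so ξ = 150.1/1 = 150.1 kmol/h.
Outlet amounts (n = n₀ + ν ξ):
  D: 673.3 − 1(150.1) = 523.2
  B: 1698 − 2(150.1) = 1398
  A: 0 + 1(150.1) = 150.1
  G: 0 + 1(150.1) = 150.1
  E: 1022 (inert)
Total out = 3243 kmol/h; y_A = 150.1 / 3243 = 0.0463.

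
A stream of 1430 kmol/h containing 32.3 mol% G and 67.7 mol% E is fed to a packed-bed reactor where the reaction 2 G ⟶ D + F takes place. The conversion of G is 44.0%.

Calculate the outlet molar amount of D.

G reacted = 0.44 × 461.9 = 203.2 kmol/h; ν_G = −2, so ξ = 203.2/2 = 101.6 kmol/h.
Outlet amounts (n = n₀ + ν ξ):
  G: 461.9 − 2(101.6) = 258.7
  D: 0 + 1(101.6) = 101.6
  F: 0 + 1(101.6) = 101.6
  E: 968.1 (inert)

102 kmol/h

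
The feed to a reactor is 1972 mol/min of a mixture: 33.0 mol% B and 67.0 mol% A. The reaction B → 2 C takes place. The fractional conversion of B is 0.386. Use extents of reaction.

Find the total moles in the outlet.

B reacted = 0.386 × 650.8 = 251.2 mol/min; ν_B = −1, so ξ = 251.2/1 = 251.2 mol/min.
Outlet amounts (n = n₀ + ν ξ):
  B: 650.8 − 1(251.2) = 399.6
  C: 0 + 2(251.2) = 502.4
  A: 1321 (inert)
Total out = 399.6 + 502.4 + 1321 = 2223 mol/min.

2220 mol/min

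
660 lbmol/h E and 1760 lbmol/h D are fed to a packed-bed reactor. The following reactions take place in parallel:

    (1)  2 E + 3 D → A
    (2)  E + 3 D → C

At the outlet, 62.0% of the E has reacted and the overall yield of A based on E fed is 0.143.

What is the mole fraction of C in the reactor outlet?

Yield of A: 1ξ₁ / 660 = 0.143 → ξ₁ = 94.38 lbmol/h.
Conversion of E: 2ξ₁ + 1ξ₂ = 0.62 × 660 = 409.2 → ξ₂ = 220.4 lbmol/h.
Outlet amounts (n = n₀ + Σ ν·ξ):
  E: 660 − 2(94.38) − 1(220.4) = 250.8
  D: 1760 − 3(94.38) − 3(220.4) = 815.5
  A: 0 + 1(94.38) = 94.38
  C: 0 + 1(220.4) = 220.4
Total out = 1381 lbmol/h; y_C = 220.4 / 1381 = 0.1596.

0.16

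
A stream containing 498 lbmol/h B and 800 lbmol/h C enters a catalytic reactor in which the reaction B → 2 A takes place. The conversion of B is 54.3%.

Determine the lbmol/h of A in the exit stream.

B reacted = 0.543 × 498 = 270.4 lbmol/h; ν_B = −1, so ξ = 270.4/1 = 270.4 lbmol/h.
Outlet amounts (n = n₀ + ν ξ):
  B: 498 − 1(270.4) = 227.6
  A: 0 + 2(270.4) = 540.8
  C: 800 (inert)

541 lbmol/h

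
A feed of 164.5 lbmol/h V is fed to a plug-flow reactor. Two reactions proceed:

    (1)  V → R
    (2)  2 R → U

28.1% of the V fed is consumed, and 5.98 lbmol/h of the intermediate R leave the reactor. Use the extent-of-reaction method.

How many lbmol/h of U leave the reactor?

Conversion of V: V consumed = 1ξ₁ = 0.281 × 164.5 → ξ₁ = 46.22 lbmol/h.
R balance: n_R = 0 + 1ξ₁ − 2ξ₂ = 5.98 → ξ₂ = (1·46.22 − 5.98)/2 = 20.12 lbmol/h.
Outlet amounts (n = n₀ + Σ ν·ξ):
  V: 164.5 − 1(46.22) = 118.3
  R: 0 + 1(46.22) − 2(20.12) = 5.98
  U: 0 + 1(20.12) = 20.12

20.1 lbmol/h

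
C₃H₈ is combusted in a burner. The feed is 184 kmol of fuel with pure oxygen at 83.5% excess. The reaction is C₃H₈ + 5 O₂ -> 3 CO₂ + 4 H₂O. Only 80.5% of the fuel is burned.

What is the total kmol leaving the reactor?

Stoichiometric O₂ = 5 × 184 = 920 kmol; O₂ fed = 920 × 1.835 = 1688 kmol.
Fuel reacted = 0.805 × 184 → ξ = 148.1 kmol.
Outlet (n = n₀ + ν ξ):
  C₃H₈: 184 − 1(148.1) = 35.88
  O₂: 1688 − 5(148.1) = 947.6
  CO₂: 0 + 3(148.1) = 444.4
  H₂O: 0 + 4(148.1) = 592.5
Total out = 35.88 + 947.6 + 444.4 + 592.5 = 2020 kmol.

2020 kmol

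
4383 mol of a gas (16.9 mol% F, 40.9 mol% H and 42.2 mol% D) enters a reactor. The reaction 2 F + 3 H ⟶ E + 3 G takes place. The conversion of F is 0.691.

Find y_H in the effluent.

0.248

F reacted = 0.691 × 740.7 = 511.8 mol; ν_F = −2, so ξ = 511.8/2 = 255.9 mol.
Outlet amounts (n = n₀ + ν ξ):
  F: 740.7 − 2(255.9) = 228.9
  H: 1793 − 3(255.9) = 1025
  E: 0 + 1(255.9) = 255.9
  G: 0 + 3(255.9) = 767.8
  D: 1850 (inert)
Total out = 4127 mol; y_H = 1025 / 4127 = 0.2483.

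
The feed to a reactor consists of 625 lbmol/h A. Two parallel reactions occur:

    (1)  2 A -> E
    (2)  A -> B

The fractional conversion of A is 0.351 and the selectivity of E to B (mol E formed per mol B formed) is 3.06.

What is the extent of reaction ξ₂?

ξ₂ = 30.8 lbmol/h

Conversion of A: A consumed = 0.351 × 625 = 219.4 lbmol/h = 2ξ₁ + 1ξ₂.
Selectivity: 1ξ₁ / (1ξ₂) = 3.06 → ξ₁ = 3.06 ξ₂.
Substitute: (2·3.06 + 1) ξ₂ = 219.4 → ξ₂ = 30.81 lbmol/h, ξ₁ = 94.28 lbmol/h.
Outlet amounts (n = n₀ + Σ ν·ξ):
  A: 625 − 2(94.28) − 1(30.81) = 405.6
  E: 0 + 1(94.28) = 94.28
  B: 0 + 1(30.81) = 30.81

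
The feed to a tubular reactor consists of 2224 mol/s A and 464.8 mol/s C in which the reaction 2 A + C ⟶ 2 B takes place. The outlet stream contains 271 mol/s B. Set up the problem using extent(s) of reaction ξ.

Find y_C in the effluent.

For B: n = n₀ + 2ξ → 271 = 0 + 2ξ, giving ξ = 135.5 mol/s.
Outlet amounts (n = n₀ + ν ξ):
  A: 2224 − 2(135.5) = 1953
  C: 464.8 − 1(135.5) = 329.3
  B: 0 + 2(135.5) = 271
Total out = 2553 mol/s; y_C = 329.3 / 2553 = 0.129.

0.129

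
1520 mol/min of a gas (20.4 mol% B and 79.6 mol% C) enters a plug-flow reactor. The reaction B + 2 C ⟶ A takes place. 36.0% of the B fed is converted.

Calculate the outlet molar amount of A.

B reacted = 0.36 × 310.1 = 111.6 mol/min; ν_B = −1, so ξ = 111.6/1 = 111.6 mol/min.
Outlet amounts (n = n₀ + ν ξ):
  B: 310.1 − 1(111.6) = 198.5
  C: 1210 − 2(111.6) = 986.7
  A: 0 + 1(111.6) = 111.6

112 mol/min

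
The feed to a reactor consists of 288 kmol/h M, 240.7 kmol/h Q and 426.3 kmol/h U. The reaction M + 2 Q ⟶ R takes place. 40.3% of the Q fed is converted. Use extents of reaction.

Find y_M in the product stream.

Q reacted = 0.403 × 240.7 = 97 kmol/h; ν_Q = −2, so ξ = 97/2 = 48.5 kmol/h.
Outlet amounts (n = n₀ + ν ξ):
  M: 288 − 1(48.5) = 239.5
  Q: 240.7 − 2(48.5) = 143.7
  R: 0 + 1(48.5) = 48.5
  U: 426.3 (inert)
Total out = 858 kmol/h; y_M = 239.5 / 858 = 0.2791.

0.279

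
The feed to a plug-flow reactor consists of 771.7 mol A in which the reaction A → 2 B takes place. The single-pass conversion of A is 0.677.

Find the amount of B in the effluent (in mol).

1040 mol

A reacted = 0.677 × 771.7 = 522.4 mol; ν_A = −1, so ξ = 522.4/1 = 522.4 mol.
Outlet amounts (n = n₀ + ν ξ):
  A: 771.7 − 1(522.4) = 249.3
  B: 0 + 2(522.4) = 1045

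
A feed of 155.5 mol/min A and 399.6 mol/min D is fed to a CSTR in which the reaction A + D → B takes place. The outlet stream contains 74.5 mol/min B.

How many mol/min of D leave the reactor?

For B: n = n₀ + 1ξ → 74.5 = 0 + 1ξ, giving ξ = 74.5 mol/min.
Outlet amounts (n = n₀ + ν ξ):
  A: 155.5 − 1(74.5) = 81
  D: 399.6 − 1(74.5) = 325.1
  B: 0 + 1(74.5) = 74.5

325 mol/min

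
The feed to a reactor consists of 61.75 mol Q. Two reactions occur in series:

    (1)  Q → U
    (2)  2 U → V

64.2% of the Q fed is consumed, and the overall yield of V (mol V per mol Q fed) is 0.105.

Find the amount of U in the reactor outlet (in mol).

Conversion of Q: Q consumed = 1ξ₁ = 0.642 × 61.75 → ξ₁ = 39.64 mol.
Yield of V: 1ξ₂ / 61.75 = 0.105 → ξ₂ = 6.484 mol.
Outlet amounts (n = n₀ + Σ ν·ξ):
  Q: 61.75 − 1(39.64) = 22.11
  U: 0 + 1(39.64) − 2(6.484) = 26.68
  V: 0 + 1(6.484) = 6.484

26.7 mol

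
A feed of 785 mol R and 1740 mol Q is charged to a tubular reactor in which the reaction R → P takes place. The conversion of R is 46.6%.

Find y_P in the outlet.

0.145

R reacted = 0.466 × 785 = 365.8 mol; ν_R = −1, so ξ = 365.8/1 = 365.8 mol.
Outlet amounts (n = n₀ + ν ξ):
  R: 785 − 1(365.8) = 419.2
  P: 0 + 1(365.8) = 365.8
  Q: 1740 (inert)
Total out = 2525 mol; y_P = 365.8 / 2525 = 0.1449.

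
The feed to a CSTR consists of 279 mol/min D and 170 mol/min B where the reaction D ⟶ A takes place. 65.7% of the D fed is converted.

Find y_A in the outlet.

0.408

D reacted = 0.657 × 279 = 183.3 mol/min; ν_D = −1, so ξ = 183.3/1 = 183.3 mol/min.
Outlet amounts (n = n₀ + ν ξ):
  D: 279 − 1(183.3) = 95.7
  A: 0 + 1(183.3) = 183.3
  B: 170 (inert)
Total out = 449 mol/min; y_A = 183.3 / 449 = 0.4082.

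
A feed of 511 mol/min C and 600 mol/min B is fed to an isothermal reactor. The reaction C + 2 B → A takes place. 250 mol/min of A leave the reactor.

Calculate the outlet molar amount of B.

For A: n = n₀ + 1ξ → 250 = 0 + 1ξ, giving ξ = 250 mol/min.
Outlet amounts (n = n₀ + ν ξ):
  C: 511 − 1(250) = 261
  B: 600 − 2(250) = 100
  A: 0 + 1(250) = 250

100 mol/min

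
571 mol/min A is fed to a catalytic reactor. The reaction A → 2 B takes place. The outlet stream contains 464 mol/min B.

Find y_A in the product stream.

0.422

For B: n = n₀ + 2ξ → 464 = 0 + 2ξ, giving ξ = 232 mol/min.
Outlet amounts (n = n₀ + ν ξ):
  A: 571 − 1(232) = 339
  B: 0 + 2(232) = 464
Total out = 803 mol/min; y_A = 339 / 803 = 0.4222.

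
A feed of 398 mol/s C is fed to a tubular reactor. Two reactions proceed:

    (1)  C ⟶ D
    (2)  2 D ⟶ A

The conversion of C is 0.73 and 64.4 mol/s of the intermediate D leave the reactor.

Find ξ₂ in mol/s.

ξ₂ = 113 mol/s

Conversion of C: C consumed = 1ξ₁ = 0.73 × 398 → ξ₁ = 290.5 mol/s.
D balance: n_D = 0 + 1ξ₁ − 2ξ₂ = 64.4 → ξ₂ = (1·290.5 − 64.4)/2 = 113.1 mol/s.
Outlet amounts (n = n₀ + Σ ν·ξ):
  C: 398 − 1(290.5) = 107.5
  D: 0 + 1(290.5) − 2(113.1) = 64.4
  A: 0 + 1(113.1) = 113.1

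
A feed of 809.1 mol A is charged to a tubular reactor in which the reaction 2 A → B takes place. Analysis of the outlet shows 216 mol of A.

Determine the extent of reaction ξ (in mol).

ξ = 297 mol

For A: n = n₀ − 2ξ → 216 = 809.1 − 2ξ, giving ξ = 296.6 mol.
Outlet amounts (n = n₀ + ν ξ):
  A: 809.1 − 2(296.6) = 216
  B: 0 + 1(296.6) = 296.6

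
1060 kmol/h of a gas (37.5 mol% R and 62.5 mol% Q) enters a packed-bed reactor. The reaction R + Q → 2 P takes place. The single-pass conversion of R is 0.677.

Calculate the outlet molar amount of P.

538 kmol/h

R reacted = 0.677 × 397.5 = 269.1 kmol/h; ν_R = −1, so ξ = 269.1/1 = 269.1 kmol/h.
Outlet amounts (n = n₀ + ν ξ):
  R: 397.5 − 1(269.1) = 128.4
  Q: 662.5 − 1(269.1) = 393.4
  P: 0 + 2(269.1) = 538.2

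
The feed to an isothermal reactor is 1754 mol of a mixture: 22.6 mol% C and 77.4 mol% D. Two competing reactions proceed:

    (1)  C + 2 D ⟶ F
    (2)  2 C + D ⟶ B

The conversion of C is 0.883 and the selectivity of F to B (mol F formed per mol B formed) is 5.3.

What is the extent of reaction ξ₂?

ξ₂ = 47.9 mol

Conversion of C: C consumed = 0.883 × 396.4 = 350 mol = 1ξ₁ + 2ξ₂.
Selectivity: 1ξ₁ / (1ξ₂) = 5.3 → ξ₁ = 5.3 ξ₂.
Substitute: (1·5.3 + 2) ξ₂ = 350 → ξ₂ = 47.95 mol, ξ₁ = 254.1 mol.
Outlet amounts (n = n₀ + Σ ν·ξ):
  C: 396.4 − 1(254.1) − 2(47.95) = 46.38
  D: 1358 − 2(254.1) − 1(47.95) = 801.4
  F: 0 + 1(254.1) = 254.1
  B: 0 + 1(47.95) = 47.95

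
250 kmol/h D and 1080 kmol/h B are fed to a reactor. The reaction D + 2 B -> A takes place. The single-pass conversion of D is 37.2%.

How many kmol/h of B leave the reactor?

D reacted = 0.372 × 250 = 93 kmol/h; ν_D = −1, so ξ = 93/1 = 93 kmol/h.
Outlet amounts (n = n₀ + ν ξ):
  D: 250 − 1(93) = 157
  B: 1080 − 2(93) = 894
  A: 0 + 1(93) = 93

894 kmol/h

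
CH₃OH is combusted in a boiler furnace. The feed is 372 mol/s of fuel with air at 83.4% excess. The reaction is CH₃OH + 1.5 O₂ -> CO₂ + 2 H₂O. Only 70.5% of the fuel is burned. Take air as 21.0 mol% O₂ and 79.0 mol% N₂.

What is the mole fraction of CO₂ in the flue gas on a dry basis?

0.0541

Stoichiometric O₂ = 1.5 × 372 = 558 mol/s; O₂ fed = 558 × 1.834 = 1023 mol/s.
N₂ fed = 1023 × 79/21 = 3850 mol/s.
Fuel reacted = 0.705 × 372 → ξ = 262.3 mol/s.
Outlet (n = n₀ + ν ξ):
  CH₃OH: 372 − 1(262.3) = 109.7
  O₂: 1023 − 1.5(262.3) = 630
  N₂: 3850 (inert)
  CO₂: 0 + 1(262.3) = 262.3
  H₂O: 0 + 2(262.3) = 524.5
Dry total = 4852 mol/s; y_CO₂ (dry) = 262.3 / 4852 = 0.05405.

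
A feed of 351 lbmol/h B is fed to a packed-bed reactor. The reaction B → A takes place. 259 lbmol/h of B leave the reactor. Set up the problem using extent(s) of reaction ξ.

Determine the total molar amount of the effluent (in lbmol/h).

For B: n = n₀ − 1ξ → 259 = 351 − 1ξ, giving ξ = 92 lbmol/h.
Outlet amounts (n = n₀ + ν ξ):
  B: 351 − 1(92) = 259
  A: 0 + 1(92) = 92
Total out = 259 + 92 = 351 lbmol/h.

351 lbmol/h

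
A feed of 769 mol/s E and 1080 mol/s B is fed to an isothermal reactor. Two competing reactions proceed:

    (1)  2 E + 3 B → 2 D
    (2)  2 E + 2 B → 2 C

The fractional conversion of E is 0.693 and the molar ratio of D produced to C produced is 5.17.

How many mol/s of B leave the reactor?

Conversion of E: E consumed = 0.693 × 769 = 532.9 mol/s = 2ξ₁ + 2ξ₂.
Selectivity: 2ξ₁ / (2ξ₂) = 5.17 → ξ₁ = 5.17 ξ₂.
Substitute: (2·5.17 + 2) ξ₂ = 532.9 → ξ₂ = 43.19 mol/s, ξ₁ = 223.3 mol/s.
Outlet amounts (n = n₀ + Σ ν·ξ):
  E: 769 − 2(223.3) − 2(43.19) = 236.1
  B: 1080 − 3(223.3) − 2(43.19) = 323.8
  D: 0 + 2(223.3) = 446.5
  C: 0 + 2(43.19) = 86.37

324 mol/s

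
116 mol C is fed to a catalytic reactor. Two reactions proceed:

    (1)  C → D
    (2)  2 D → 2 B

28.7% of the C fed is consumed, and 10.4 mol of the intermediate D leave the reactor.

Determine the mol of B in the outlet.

Conversion of C: C consumed = 1ξ₁ = 0.287 × 116 → ξ₁ = 33.29 mol.
D balance: n_D = 0 + 1ξ₁ − 2ξ₂ = 10.4 → ξ₂ = (1·33.29 − 10.4)/2 = 11.45 mol.
Outlet amounts (n = n₀ + Σ ν·ξ):
  C: 116 − 1(33.29) = 82.71
  D: 0 + 1(33.29) − 2(11.45) = 10.4
  B: 0 + 2(11.45) = 22.89

22.9 mol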